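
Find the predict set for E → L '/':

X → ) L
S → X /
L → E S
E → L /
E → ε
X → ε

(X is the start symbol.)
PREDICT(E → L '/') = (FIRST(RHS) \ {ε}) ∪ (FOLLOW(E) if ε ∈ FIRST(RHS), i.e. RHS ⇒* ε)
FIRST(L) = { ')', '/' }
FIRST(L '/') = { ')', '/' }
ε ∉ FIRST(L '/'), so FOLLOW(E) is not added.
PREDICT(E → L '/') = { ')', '/' }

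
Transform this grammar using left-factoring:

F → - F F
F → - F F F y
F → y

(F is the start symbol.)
F → - F F F'
F' → ε
F' → F y
F → y

Left-factoring transforms A → αβ₁ | αβ₂ into A → αA' and A' → β₁ | β₂
(α is the longest common prefix among the alternatives). Repeat until
no nonterminal has two alternatives with a common prefix.

Round 1: F has alternatives sharing prefix '- F F'. Introduce F': F → - F F F'
  Add: F' → ε
  Add: F' → F y

No remaining common prefixes — done.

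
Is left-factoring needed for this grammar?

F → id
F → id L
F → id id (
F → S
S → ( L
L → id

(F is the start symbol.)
Left-factoring is needed when two productions for the same non-terminal
share a common prefix on the right-hand side.

Productions for F:
  F → id
  F → id L
  F → id id (
  F → S

Found common prefix 'id' in productions for F

Answer: Yes, F has productions with common prefix 'id'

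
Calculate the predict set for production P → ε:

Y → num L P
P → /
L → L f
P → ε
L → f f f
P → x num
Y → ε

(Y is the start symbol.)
{ $ }

PREDICT(P → ε) = (FIRST(RHS) \ {ε}) ∪ (FOLLOW(P) if ε ∈ FIRST(RHS), i.e. RHS ⇒* ε)
The right-hand side is ε (FIRST(ε) = { ε }), so the predict set is FOLLOW(P) = { $ }
PREDICT(P → ε) = { $ }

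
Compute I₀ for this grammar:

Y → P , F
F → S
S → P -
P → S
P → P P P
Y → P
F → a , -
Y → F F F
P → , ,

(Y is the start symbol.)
First, augment the grammar with Y' → Y
I₀ = CLOSURE({ [Y' → . Y] }):
  [Y' → . Y] has the dot before Y: add [Y → . P , F], [Y → . P], [Y → . F F F]
  [Y → . P , F] has the dot before P: add [P → . S], [P → . P P P], [P → . , ,]
  [Y → . F F F] has the dot before F: add [F → . S], [F → . a , -]
  [P → . S] has the dot before S: add [S → . P -]
No further items can be added.

I₀ = { [F → . S], [F → . a , -], [P → . , ,], [P → . P P P], [P → . S], [S → . P -], [Y → . F F F], [Y → . P , F], [Y → . P], [Y' → . Y] }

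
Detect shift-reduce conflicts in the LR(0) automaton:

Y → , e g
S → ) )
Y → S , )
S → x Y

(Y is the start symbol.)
No shift-reduce conflicts

A shift-reduce conflict occurs when an LR(0) state has both:
  - a complete (reduce) item [A → α .] (dot at the end), and
  - a shift item [B → β . c γ] (dot before a terminal).

Augment with Y' → Y and build the canonical LR(0) collection (I0 = CLOSURE({[Y' → . Y]}), then GOTO on every symbol after a dot until no new states appear). It has 12 states:
  I0: { [S → . ) )], [S → . x Y], [Y → . , e g], [Y → . S , )], [Y' → . Y] }  — shift
  I1: { [S → ) . )] }  — shift
  I2: { [Y → , . e g] }  — shift
  I3: { [Y → S . , )] }  — shift
  I4: { [Y' → Y .] }  — accept
  I5: { [S → . ) )], [S → . x Y], [S → x . Y], [Y → . , e g], [Y → . S , )] }  — shift
  I6: { [S → x Y .] }  — reduce
  I7: { [Y → S , . )] }  — shift
  I8: { [Y → S , ) .] }  — reduce
  I9: { [Y → , e . g] }  — shift
  I10: { [Y → , e g .] }  — reduce
  I11: { [S → ) ) .] }  — reduce

No state contains both a complete item and a shift item.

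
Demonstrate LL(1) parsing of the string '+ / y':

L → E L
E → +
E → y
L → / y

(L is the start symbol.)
Stack is shown with the top on the left.

Stack  Input    Action
----------------------
L $    + / y $  output L → E L
E L $  + / y $  output E → +
+ L $  + / y $  match '+'
L $    / y $    output L → / y
/ y $  / y $    match '/'
y $    y $      match 'y'
$      $        accept

The string is accepted.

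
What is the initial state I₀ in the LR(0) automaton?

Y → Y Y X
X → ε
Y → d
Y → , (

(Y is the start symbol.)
First, augment the grammar with Y' → Y
I₀ = CLOSURE({ [Y' → . Y] }):
  [Y' → . Y] has the dot before Y: add [Y → . Y Y X], [Y → . d], [Y → . , (]
No further items can be added.

I₀ = { [Y → . , (], [Y → . Y Y X], [Y → . d], [Y' → . Y] }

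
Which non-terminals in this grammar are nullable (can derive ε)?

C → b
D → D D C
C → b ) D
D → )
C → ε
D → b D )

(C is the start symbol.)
A non-terminal is nullable if it can derive ε (the empty string): either it has an ε-production, or it has a production whose right-hand side consists entirely of nullable non-terminals.

ε-productions: C → ε
So C is immediately nullable.
No further non-terminal can be added: every production for the remaining non-terminals contains a terminal or a non-nullable non-terminal.
Nullable = { 'C' }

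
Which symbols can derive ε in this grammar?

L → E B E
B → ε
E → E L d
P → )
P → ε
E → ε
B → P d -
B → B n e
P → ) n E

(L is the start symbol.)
{ 'B', 'E', 'L', 'P' }

ε-productions: B → ε, P → ε, E → ε
So B, P, E are immediately nullable.
L → E B E: every symbol on the right is nullable, so L is nullable too.
Every non-terminal is now nullable.
Nullable = { 'B', 'E', 'L', 'P' }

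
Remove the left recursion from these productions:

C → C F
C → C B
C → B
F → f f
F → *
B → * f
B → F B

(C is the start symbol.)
C is directly left-recursive. The standard transformation for
  A → A α₁ | ... | A α_m | β₁ | ... | β_n
is
  A  → β₁ A' | ... | β_n A'
  A' → α₁ A' | ... | α_m A' | ε

C → B becomes C → B C'
C → C F becomes C' → F C'
C → C B becomes C' → B C'
Add C' → ε

Productions for other non-terminals are unchanged:
  F → f f
  F → *
  B → * f
  B → F B

Resulting grammar:
C → B C'
C' → F C'
C' → B C'
C' → ε
F → f f
F → *
B → * f
B → F B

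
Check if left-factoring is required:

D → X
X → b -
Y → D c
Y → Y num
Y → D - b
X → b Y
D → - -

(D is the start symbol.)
Yes, X has productions with common prefix 'b'; Y has productions with common prefix 'D'

Left-factoring is needed when two productions for the same non-terminal
share a common prefix on the right-hand side.

Productions for D:
  D → X
  D → - -
Productions for X:
  X → b -
  X → b Y
Productions for Y:
  Y → D c
  Y → Y num
  Y → D - b

Found common prefix 'b' in productions for X
Found common prefix 'D' in productions for Y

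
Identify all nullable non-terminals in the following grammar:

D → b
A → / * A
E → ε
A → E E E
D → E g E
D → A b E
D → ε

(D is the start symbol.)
A non-terminal is nullable if it can derive ε (the empty string): either it has an ε-production, or it has a production whose right-hand side consists entirely of nullable non-terminals.

ε-productions: E → ε, D → ε
So E, D are immediately nullable.
A → E E E: every symbol on the right is nullable, so A is nullable too.
Every non-terminal is now nullable.
Nullable = { 'A', 'D', 'E' }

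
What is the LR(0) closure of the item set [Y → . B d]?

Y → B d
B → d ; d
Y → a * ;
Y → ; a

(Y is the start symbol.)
{ [B → . d ; d], [Y → . B d] }

Start with: [Y → . B d]
  [Y → . B d] has the dot before B: add [B → . d ; d]
No further items can be added.

CLOSURE = { [B → . d ; d], [Y → . B d] }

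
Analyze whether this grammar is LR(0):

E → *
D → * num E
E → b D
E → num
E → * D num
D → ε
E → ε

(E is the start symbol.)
No. Shift-reduce conflict between [E → .] and [E → . *]

A grammar is LR(0) if no state in the canonical LR(0) collection has:
  - both a shift item (dot before a terminal) and a complete item (shift-reduce conflict), or
  - two or more complete items (reduce-reduce conflict; the accept item [E' → E .] counts as a complete item here).

Augment with E' → E and build the canonical LR(0) collection (I0 = CLOSURE({[E' → . E]}), then GOTO on every symbol after a dot until no new states appear). It has 11 states:
  I0: { [E → . * D num], [E → . *], [E → . b D], [E → . num], [E → .], [E' → . E] }  — shift, reduce
  I1: { [D → . * num E], [D → .], [E → * . D num], [E → * .] }  — shift, 2 reduces
  I2: { [E' → E .] }  — accept
  I3: { [D → . * num E], [D → .], [E → b . D] }  — shift, reduce
  I4: { [E → num .] }  — reduce
  I5: { [D → * . num E] }  — shift
  I6: { [E → b D .] }  — reduce
  I7: { [D → * num . E], [E → . * D num], [E → . *], [E → . b D], [E → . num], [E → .] }  — shift, reduce
  I8: { [D → * num E .] }  — reduce
  I9: { [E → * D . num] }  — shift
  I10: { [E → * D num .] }  — reduce

Conflict in state I0:
  Shift-reduce conflict between [E → .] and [E → . *]
So the grammar is NOT LR(0).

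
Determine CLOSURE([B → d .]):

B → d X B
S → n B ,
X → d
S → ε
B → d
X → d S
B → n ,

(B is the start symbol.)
{ [B → d .] }

To compute CLOSURE, for each item [A → α.Bβ] where B is a non-terminal, add [B → .γ] for all productions B → γ; repeat for the newly added items until nothing changes.

Start with: [B → d .]
The dot is at the end, so nothing is added.

CLOSURE = { [B → d .] }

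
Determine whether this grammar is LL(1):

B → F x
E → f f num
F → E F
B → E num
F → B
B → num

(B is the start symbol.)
Relevant sets:
  FIRST(F) = { 'f', 'num' }
  FIRST(E) = { 'f' }
  FIRST(B) = { 'f', 'num' }

For B:
  PREDICT(B → F x) = { 'f', 'num' }
  PREDICT(B → E num) = { 'f' }
  PREDICT(B → num) = { 'num' }
For F:
  PREDICT(F → E F) = { 'f' }
  PREDICT(F → B) = { 'f', 'num' }
E has a single production, so nothing to check there.

Conflict found: Predict set conflict for B: { 'f' }
The grammar is NOT LL(1).

Answer: No. Predict set conflict for B: { 'f' }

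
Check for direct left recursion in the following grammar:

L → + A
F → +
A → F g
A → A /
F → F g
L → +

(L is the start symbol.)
Direct left recursion occurs when N → N α for some non-terminal N (the right-hand side begins with the left-hand side itself).

L → + A: starts with '+'
F → +: starts with '+'
A → F g: starts with F
A → A /: LEFT RECURSIVE (starts with A)
F → F g: LEFT RECURSIVE (starts with F)
L → +: starts with '+'

The grammar has direct left recursion on: A, F.

Answer: Yes, A, F are left-recursive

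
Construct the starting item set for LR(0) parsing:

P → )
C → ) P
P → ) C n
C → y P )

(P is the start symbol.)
{ [P → . ) C n], [P → . )], [P' → . P] }

First, augment the grammar with P' → P
I₀ = CLOSURE({ [P' → . P] }):
  [P' → . P] has the dot before P: add [P → . )], [P → . ) C n]
No further items can be added.

I₀ = { [P → . ) C n], [P → . )], [P' → . P] }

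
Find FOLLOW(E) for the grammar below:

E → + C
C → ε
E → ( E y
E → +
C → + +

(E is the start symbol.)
{ $, 'y' }

E is the start symbol, so $ ∈ FOLLOW(E).
In E → ( E y: E is followed by y, add FIRST(y) \ {ε} = { 'y' }

Taking the union: FOLLOW(E) = { $, 'y' }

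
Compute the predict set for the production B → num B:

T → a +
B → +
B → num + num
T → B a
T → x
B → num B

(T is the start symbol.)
PREDICT(B → num B) = (FIRST(RHS) \ {ε}) ∪ (FOLLOW(B) if ε ∈ FIRST(RHS), i.e. RHS ⇒* ε)
FIRST(num B) = { 'num' }
ε ∉ FIRST(num B), so FOLLOW(B) is not added.
PREDICT(B → num B) = { 'num' }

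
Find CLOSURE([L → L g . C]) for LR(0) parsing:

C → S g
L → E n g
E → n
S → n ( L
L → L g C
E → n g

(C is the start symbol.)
{ [C → . S g], [L → L g . C], [S → . n ( L] }

To compute CLOSURE, for each item [A → α.Bβ] where B is a non-terminal, add [B → .γ] for all productions B → γ; repeat for the newly added items until nothing changes.

Start with: [L → L g . C]
  [L → L g . C] has the dot before C: add [C → . S g]
  [C → . S g] has the dot before S: add [S → . n ( L]
No further items can be added.

CLOSURE = { [C → . S g], [L → L g . C], [S → . n ( L] }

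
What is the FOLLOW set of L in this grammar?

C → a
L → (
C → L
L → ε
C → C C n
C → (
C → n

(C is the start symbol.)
To compute FOLLOW(L), find every occurrence of L on a right-hand side N → α L β: add FIRST(β) \ {ε}, and if β is empty or nullable also add FOLLOW(N). Iterate to a fixed point.

In C → L: L is at the end, add FOLLOW(C)

The FOLLOW sets referred to above (computed the same way, to a fixed point):
  FOLLOW(C) = { $, '(', 'a', 'n' }

Taking the union: FOLLOW(L) = { $, '(', 'a', 'n' }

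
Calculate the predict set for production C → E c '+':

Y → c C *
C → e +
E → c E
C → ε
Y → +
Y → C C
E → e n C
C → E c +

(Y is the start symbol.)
PREDICT(C → E c '+') = (FIRST(RHS) \ {ε}) ∪ (FOLLOW(C) if ε ∈ FIRST(RHS), i.e. RHS ⇒* ε)
FIRST(E) = { 'c', 'e' }
FIRST(E c '+') = { 'c', 'e' }
ε ∉ FIRST(E c '+'), so FOLLOW(C) is not added.
PREDICT(C → E c '+') = { 'c', 'e' }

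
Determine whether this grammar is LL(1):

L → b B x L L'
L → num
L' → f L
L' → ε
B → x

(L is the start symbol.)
No. Predict set conflict for L': { 'f' }

Relevant sets:
  FOLLOW(L') = { $, 'f' }

For L:
  PREDICT(L → b B x L L') = { 'b' }
  PREDICT(L → num) = { 'num' }
For L':
  PREDICT(L' → f L) = { 'f' }
  PREDICT(L' → ε) = { $, 'f' }
B has a single production, so nothing to check there.

Conflict found: Predict set conflict for L': { 'f' }
The grammar is NOT LL(1).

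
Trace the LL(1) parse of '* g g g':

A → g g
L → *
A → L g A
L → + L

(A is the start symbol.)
LL(1) parsing maintains a stack (initially the start symbol over $) and the input. At each step: if the stack top is a terminal, match it against the current input token; if it is a non-terminal N, replace it with the RHS of M[N, lookahead] (the unique production whose predict set contains the lookahead).

Stack is shown with the top on the left.

Stack    Input      Action
--------------------------
A $      * g g g $  output A → L g A
L g A $  * g g g $  output L → *
* g A $  * g g g $  match '*'
g A $    g g g $    match 'g'
A $      g g $      output A → g g
g g $    g g $      match 'g'
g $      g $        match 'g'
$        $          accept

The string is accepted.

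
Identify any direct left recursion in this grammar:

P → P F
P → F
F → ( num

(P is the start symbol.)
Direct left recursion occurs when N → N α for some non-terminal N (the right-hand side begins with the left-hand side itself).

P → P F: LEFT RECURSIVE (starts with P)
P → F: starts with F
F → ( num: starts with '('

The grammar has direct left recursion on: P.

Answer: Yes, P is left-recursive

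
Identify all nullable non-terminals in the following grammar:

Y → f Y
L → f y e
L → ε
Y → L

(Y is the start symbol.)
{ 'L', 'Y' }

ε-productions: L → ε
So L is immediately nullable.
Y → L: every symbol on the right is nullable, so Y is nullable too.
Every non-terminal is now nullable.
Nullable = { 'L', 'Y' }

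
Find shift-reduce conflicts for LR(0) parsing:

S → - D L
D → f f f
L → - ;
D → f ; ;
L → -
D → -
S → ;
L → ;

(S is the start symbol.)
Yes — I11: [L → - .] vs [L → - . ;]

A shift-reduce conflict occurs when an LR(0) state has both:
  - a complete (reduce) item [A → α .] (dot at the end), and
  - a shift item [B → β . c γ] (dot before a terminal).

Augment with S' → S and build the canonical LR(0) collection (I0 = CLOSURE({[S' → . S]}), then GOTO on every symbol after a dot until no new states appear). It has 15 states:
  I0: { [S → . - D L], [S → . ;], [S' → . S] }  — shift
  I1: { [D → . -], [D → . f ; ;], [D → . f f f], [S → - . D L] }  — shift
  I2: { [S → ; .] }  — reduce
  I3: { [S' → S .] }  — accept
  I4: { [D → - .] }  — reduce
  I5: { [L → . - ;], [L → . -], [L → . ;], [S → - D . L] }  — shift
  I6: { [D → f . ; ;], [D → f . f f] }  — shift
  I7: { [D → f ; . ;] }  — shift
  I8: { [D → f f . f] }  — shift
  I9: { [D → f f f .] }  — reduce
  I10: { [D → f ; ; .] }  — reduce
  I11: { [L → - . ;], [L → - .] }  — shift, reduce
  I12: { [L → ; .] }  — reduce
  I13: { [S → - D L .] }  — reduce
  I14: { [L → - ; .] }  — reduce

I11 contains reduce item [L → - .] and shift item [L → - . ;] — shift-reduce conflict.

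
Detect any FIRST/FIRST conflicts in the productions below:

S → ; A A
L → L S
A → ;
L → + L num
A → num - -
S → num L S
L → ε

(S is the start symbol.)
Yes. L → L S / L → '+' L num on { '+' }

A FIRST/FIRST conflict occurs when two productions N → α and N → β for the same non-terminal have FIRST(α) ∩ FIRST(β) ≠ ∅ (with ε ∈ FIRST of a nullable right-hand side, so two nullable alternatives also conflict).

FIRST sets of the non-terminals at (or reachable through a nullable prefix from) the front of some alternative:
  FIRST(L) = { '+', ';', 'num', ε }
  FIRST(S) = { ';', 'num' }

Productions for S:
  S → ; A A: FIRST = { ';' }
  S → num L S: FIRST = { 'num' }
Productions for L:
  L → L S: FIRST = { '+', ';', 'num' }
  L → + L num: FIRST = { '+' }
  L → ε: FIRST = { ε }
Productions for A:
  A → ;: FIRST = { ';' }
  A → num - -: FIRST = { 'num' }

Conflict for L: L → L S and L → + L num
  Overlap: { '+' }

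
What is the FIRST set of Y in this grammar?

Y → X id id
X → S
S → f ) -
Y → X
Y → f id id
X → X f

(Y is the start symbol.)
{ 'f' }

To compute FIRST(Y), examine every production with Y on the left-hand side, reading each right-hand side left to right until a non-nullable symbol is reached.

FIRST sets of the other non-terminals involved (by the same procedure, iterated to a fixed point):
  FIRST(X) = { 'f' }

From Y → X id id:
  - X is a non-terminal: add FIRST(X) \ {ε} = { 'f' }
    X is not nullable, so stop
From Y → X:
  - X is a non-terminal: add FIRST(X) \ {ε} = { 'f' }
    X is not nullable, so stop
From Y → f id id:
  - f is a terminal: add 'f' and stop

Collecting: FIRST(Y) = { 'f' }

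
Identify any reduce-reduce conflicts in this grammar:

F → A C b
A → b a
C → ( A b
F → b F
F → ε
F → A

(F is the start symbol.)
A reduce-reduce conflict occurs when an LR(0) state has two complete items [A → α .] and [B → β .] — both call for a reduction, and with no lookahead the parser cannot choose between them.

Augment with F' → F and build the canonical LR(0) collection (I0 = CLOSURE({[F' → . F]}), then GOTO on every symbol after a dot until no new states appear). It has 12 states:
  I0: { [A → . b a], [F → . A C b], [F → . A], [F → . b F], [F → .], [F' → . F] }  — shift, reduce
  I1: { [C → . ( A b], [F → A . C b], [F → A .] }  — shift, reduce
  I2: { [F' → F .] }  — accept
  I3: { [A → . b a], [A → b . a], [F → . A C b], [F → . A], [F → . b F], [F → .], [F → b . F] }  — shift, reduce
  I4: { [F → b F .] }  — reduce
  I5: { [A → b a .] }  — reduce
  I6: { [A → . b a], [C → ( . A b] }  — shift
  I7: { [F → A C . b] }  — shift
  I8: { [F → A C b .] }  — reduce
  I9: { [C → ( A . b] }  — shift
  I10: { [A → b . a] }  — shift
  I11: { [C → ( A b .] }  — reduce

No state contains more than one complete item.

Answer: No reduce-reduce conflicts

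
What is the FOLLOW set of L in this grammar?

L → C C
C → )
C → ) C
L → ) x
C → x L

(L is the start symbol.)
L is the start symbol, so $ ∈ FOLLOW(L).
In C → x L: L is at the end, add FOLLOW(C)

The FOLLOW sets referred to above (computed the same way, to a fixed point):
  FOLLOW(C) = { $, ')', 'x' }

Taking the union: FOLLOW(L) = { $, ')', 'x' }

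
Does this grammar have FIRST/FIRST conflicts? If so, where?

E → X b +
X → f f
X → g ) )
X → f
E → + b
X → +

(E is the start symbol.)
Yes. E → X b '+' / E → '+' b on { '+' }; X → f f / X → f on { 'f' }

FIRST sets of the non-terminals at (or reachable through a nullable prefix from) the front of some alternative:
  FIRST(X) = { '+', 'f', 'g' }

Productions for E:
  E → X b +: FIRST = { '+', 'f', 'g' }
  E → + b: FIRST = { '+' }
Productions for X:
  X → f f: FIRST = { 'f' }
  X → g ) ): FIRST = { 'g' }
  X → f: FIRST = { 'f' }
  X → +: FIRST = { '+' }

Conflict for E: E → X b + and E → + b
  Overlap: { '+' }
Conflict for X: X → f f and X → f
  Overlap: { 'f' }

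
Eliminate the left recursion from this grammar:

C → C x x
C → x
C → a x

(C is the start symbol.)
C → x C'
C → a x C'
C' → x x C'
C' → ε

C is directly left-recursive. The standard transformation for
  A → A α₁ | ... | A α_m | β₁ | ... | β_n
is
  A  → β₁ A' | ... | β_n A'
  A' → α₁ A' | ... | α_m A' | ε

C → x becomes C → x C'
C → a x becomes C → a x C'
C → C x x becomes C' → x x C'
Add C' → ε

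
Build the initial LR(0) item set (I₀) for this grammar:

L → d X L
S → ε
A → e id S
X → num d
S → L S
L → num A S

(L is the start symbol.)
First, augment the grammar with L' → L
I₀ = CLOSURE({ [L' → . L] }):
  [L' → . L] has the dot before L: add [L → . d X L], [L → . num A S]
No further items can be added.

I₀ = { [L → . d X L], [L → . num A S], [L' → . L] }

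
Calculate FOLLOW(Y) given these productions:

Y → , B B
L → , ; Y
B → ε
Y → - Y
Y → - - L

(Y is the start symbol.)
{ $ }

To compute FOLLOW(Y), find every occurrence of Y on a right-hand side N → α Y β: add FIRST(β) \ {ε}, and if β is empty or nullable also add FOLLOW(N). Iterate to a fixed point.

Y is the start symbol, so $ ∈ FOLLOW(Y).
In L → , ; Y: Y is at the end, add FOLLOW(L)
In Y → - Y: Y is at the end; this adds FOLLOW(Y) to itself — nothing new

The FOLLOW sets referred to above (computed the same way, to a fixed point):
  FOLLOW(L) = { $ }

Taking the union: FOLLOW(Y) = { $ }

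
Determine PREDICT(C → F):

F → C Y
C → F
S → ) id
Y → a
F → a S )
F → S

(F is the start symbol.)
PREDICT(C → F) = (FIRST(RHS) \ {ε}) ∪ (FOLLOW(C) if ε ∈ FIRST(RHS), i.e. RHS ⇒* ε)
FIRST(F) = { ')', 'a' }
FIRST(F) = { ')', 'a' }
ε ∉ FIRST(F), so FOLLOW(C) is not added.
PREDICT(C → F) = { ')', 'a' }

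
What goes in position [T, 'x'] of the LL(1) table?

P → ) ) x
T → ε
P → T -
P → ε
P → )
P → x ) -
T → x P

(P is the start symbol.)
T → x P

To find M[T, 'x'], we find productions for T where 'x' is in the predict set (PREDICT(N → α) = (FIRST(α) \ {ε}) ∪ (FOLLOW(N) if α ⇒* ε)).

Relevant sets:
  FOLLOW(T) = { '-' }

T → ε: PREDICT = { '-' }
T → x P: PREDICT = { 'x' }
  'x' is in predict set, so this production goes in M[T, 'x']

M[T, 'x'] = T → x P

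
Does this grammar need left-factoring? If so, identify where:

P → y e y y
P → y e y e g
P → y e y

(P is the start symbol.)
Yes, P has productions with common prefix 'y e y'

Left-factoring is needed when two productions for the same non-terminal
share a common prefix on the right-hand side.

Productions for P:
  P → y e y y
  P → y e y e g
  P → y e y

Found common prefix 'y e y' in productions for P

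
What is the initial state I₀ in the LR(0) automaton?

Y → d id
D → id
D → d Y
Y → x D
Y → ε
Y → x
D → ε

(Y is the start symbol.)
First, augment the grammar with Y' → Y
I₀ = CLOSURE({ [Y' → . Y] }):
  [Y' → . Y] has the dot before Y: add [Y → . d id], [Y → . x D], [Y → .], [Y → . x]
No further items can be added.

I₀ = { [Y → . d id], [Y → . x D], [Y → . x], [Y → .], [Y' → . Y] }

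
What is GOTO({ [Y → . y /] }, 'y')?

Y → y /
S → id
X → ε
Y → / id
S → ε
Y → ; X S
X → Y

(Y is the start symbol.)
{ [Y → y . /] }

GOTO(I, 'y') = CLOSURE({ [A → αX.β] : [A → α.Xβ] ∈ I, X = 'y' })

Items with dot before 'y', with the dot advanced:
  [Y → . y /] → [Y → y . /]
Closure adds nothing (no advanced item has the dot before a non-terminal).

GOTO = { [Y → y . /] }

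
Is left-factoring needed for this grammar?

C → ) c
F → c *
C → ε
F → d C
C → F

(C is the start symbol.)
No, left-factoring is not needed

Left-factoring is needed when two productions for the same non-terminal
share a common prefix on the right-hand side.

Productions for C:
  C → ) c
  C → ε
  C → F
Productions for F:
  F → c *
  F → d C

No common prefixes found.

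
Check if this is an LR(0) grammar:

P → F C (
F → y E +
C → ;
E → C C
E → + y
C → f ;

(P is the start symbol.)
A grammar is LR(0) if no state in the canonical LR(0) collection has:
  - both a shift item (dot before a terminal) and a complete item (shift-reduce conflict), or
  - two or more complete items (reduce-reduce conflict; the accept item [P' → P .] counts as a complete item here).

Augment with P' → P and build the canonical LR(0) collection (I0 = CLOSURE({[P' → . P]}), then GOTO on every symbol after a dot until no new states appear). It has 15 states:
  I0: { [F → . y E +], [P → . F C (], [P' → . P] }  — shift
  I1: { [C → . ;], [C → . f ;], [P → F . C (] }  — shift
  I2: { [P' → P .] }  — accept
  I3: { [C → . ;], [C → . f ;], [E → . + y], [E → . C C], [F → y . E +] }  — shift
  I4: { [E → + . y] }  — shift
  I5: { [C → ; .] }  — reduce
  I6: { [C → . ;], [C → . f ;], [E → C . C] }  — shift
  I7: { [F → y E . +] }  — shift
  I8: { [C → f . ;] }  — shift
  I9: { [C → f ; .] }  — reduce
  I10: { [F → y E + .] }  — reduce
  I11: { [E → C C .] }  — reduce
  I12: { [E → + y .] }  — reduce
  I13: { [P → F C . (] }  — shift
  I14: { [P → F C ( .] }  — reduce

Every state is either a pure shift/goto state or contains exactly one complete item and nothing to shift — no conflicts. The grammar is LR(0).

Answer: Yes, the grammar is LR(0)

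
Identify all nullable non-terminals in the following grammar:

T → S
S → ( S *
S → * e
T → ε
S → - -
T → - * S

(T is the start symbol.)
A non-terminal is nullable if it can derive ε (the empty string): either it has an ε-production, or it has a production whose right-hand side consists entirely of nullable non-terminals.

ε-productions: T → ε
So T is immediately nullable.
No further non-terminal can be added: every production for the remaining non-terminals contains a terminal or a non-nullable non-terminal.
Nullable = { 'T' }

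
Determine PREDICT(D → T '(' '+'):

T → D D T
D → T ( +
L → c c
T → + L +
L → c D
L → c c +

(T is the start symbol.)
{ '+' }

PREDICT(D → T '(' '+') = (FIRST(RHS) \ {ε}) ∪ (FOLLOW(D) if ε ∈ FIRST(RHS), i.e. RHS ⇒* ε)
FIRST(T) = { '+' }
FIRST(T '(' '+') = { '+' }
ε ∉ FIRST(T '(' '+'), so FOLLOW(D) is not added.
PREDICT(D → T '(' '+') = { '+' }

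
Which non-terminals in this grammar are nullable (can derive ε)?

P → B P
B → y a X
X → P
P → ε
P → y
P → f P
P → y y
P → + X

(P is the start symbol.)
{ 'P', 'X' }

ε-productions: P → ε
So P is immediately nullable.
X → P: every symbol on the right is nullable, so X is nullable too.
No further non-terminal can be added: every production for the remaining non-terminals contains a terminal or a non-nullable non-terminal.
Nullable = { 'P', 'X' }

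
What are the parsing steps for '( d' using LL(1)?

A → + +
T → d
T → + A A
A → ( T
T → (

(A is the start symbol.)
LL(1) parsing maintains a stack (initially the start symbol over $) and the input. At each step: if the stack top is a terminal, match it against the current input token; if it is a non-terminal N, replace it with the RHS of M[N, lookahead] (the unique production whose predict set contains the lookahead).

Stack is shown with the top on the left.

Stack  Input  Action
--------------------
A $    ( d $  output A → ( T
( T $  ( d $  match '('
T $    d $    output T → d
d $    d $    match 'd'
$      $      accept

The string is accepted.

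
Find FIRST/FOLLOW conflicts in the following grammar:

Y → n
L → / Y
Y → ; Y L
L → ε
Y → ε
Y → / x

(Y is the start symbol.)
A FIRST/FOLLOW conflict occurs when a non-terminal N has a nullable alternative N → β (β ⇒* ε) and another alternative N → α with FIRST(α) ∩ FOLLOW(N) ≠ ∅: on such a lookahead the parser cannot decide between expanding α and letting N vanish via β.

Nullable non-terminals: L, Y.

L: nullable alternative(s) L → ε; FOLLOW(L) = { $, '/' }
  L → / Y: FIRST \ {ε} = { '/' } — overlaps FOLLOW(L) on { '/' }: CONFLICT
  L → ε: FIRST \ {ε} = { } — this is the only nullable alternative, skip

Y: nullable alternative(s) Y → ε; FOLLOW(Y) = { $, '/' }
  Y → n: FIRST \ {ε} = { 'n' } — disjoint from FOLLOW(Y)
  Y → ; Y L: FIRST \ {ε} = { ';' } — disjoint from FOLLOW(Y)
  Y → ε: FIRST \ {ε} = { } — this is the only nullable alternative, skip
  Y → / x: FIRST \ {ε} = { '/' } — overlaps FOLLOW(Y) on { '/' }: CONFLICT

So the grammar has 2 FIRST/FOLLOW conflicts (marked CONFLICT above).

Answer: Yes. Y → '/' x with FOLLOW(Y) on { '/' }; L → '/' Y with FOLLOW(L) on { '/' }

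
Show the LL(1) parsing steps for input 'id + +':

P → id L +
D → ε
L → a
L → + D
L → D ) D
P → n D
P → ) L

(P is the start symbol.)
Stack is shown with the top on the left.

Stack     Input     Action
--------------------------
P $       id + + $  output P → id L +
id L + $  id + + $  match 'id'
L + $     + + $     output L → + D
+ D + $   + + $     match '+'
D + $     + $       output D → ε
+ $       + $       match '+'
$         $         accept

The string is accepted.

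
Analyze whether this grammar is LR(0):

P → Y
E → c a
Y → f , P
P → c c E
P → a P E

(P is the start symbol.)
A grammar is LR(0) if no state in the canonical LR(0) collection has:
  - both a shift item (dot before a terminal) and a complete item (shift-reduce conflict), or
  - two or more complete items (reduce-reduce conflict; the accept item [P' → P .] counts as a complete item here).

Augment with P' → P and build the canonical LR(0) collection (I0 = CLOSURE({[P' → . P]}), then GOTO on every symbol after a dot until no new states appear). It has 14 states:
  I0: { [P → . Y], [P → . a P E], [P → . c c E], [P' → . P], [Y → . f , P] }  — shift
  I1: { [P' → P .] }  — accept
  I2: { [P → Y .] }  — reduce
  I3: { [P → . Y], [P → . a P E], [P → . c c E], [P → a . P E], [Y → . f , P] }  — shift
  I4: { [P → c . c E] }  — shift
  I5: { [Y → f . , P] }  — shift
  I6: { [P → . Y], [P → . a P E], [P → . c c E], [Y → . f , P], [Y → f , . P] }  — shift
  I7: { [Y → f , P .] }  — reduce
  I8: { [E → . c a], [P → c c . E] }  — shift
  I9: { [P → c c E .] }  — reduce
  I10: { [E → c . a] }  — shift
  I11: { [E → c a .] }  — reduce
  I12: { [E → . c a], [P → a P . E] }  — shift
  I13: { [P → a P E .] }  — reduce

Every state is either a pure shift/goto state or contains exactly one complete item and nothing to shift — no conflicts. The grammar is LR(0).

Answer: Yes, the grammar is LR(0)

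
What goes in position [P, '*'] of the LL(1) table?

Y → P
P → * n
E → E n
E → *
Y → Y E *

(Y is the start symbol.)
P → * n

To find M[P, '*'], we find productions for P where '*' is in the predict set (PREDICT(N → α) = (FIRST(α) \ {ε}) ∪ (FOLLOW(N) if α ⇒* ε)).

P → * n: PREDICT = { '*' }
  '*' is in predict set, so this production goes in M[P, '*']

M[P, '*'] = P → * n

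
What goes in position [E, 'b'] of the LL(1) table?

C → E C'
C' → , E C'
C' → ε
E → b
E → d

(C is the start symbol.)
E → b

To find M[E, 'b'], we find productions for E where 'b' is in the predict set (PREDICT(N → α) = (FIRST(α) \ {ε}) ∪ (FOLLOW(N) if α ⇒* ε)).

E → b: PREDICT = { 'b' }
  'b' is in predict set, so this production goes in M[E, 'b']
E → d: PREDICT = { 'd' }

M[E, 'b'] = E → b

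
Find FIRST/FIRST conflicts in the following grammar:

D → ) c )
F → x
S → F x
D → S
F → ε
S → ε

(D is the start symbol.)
A FIRST/FIRST conflict occurs when two productions N → α and N → β for the same non-terminal have FIRST(α) ∩ FIRST(β) ≠ ∅ (with ε ∈ FIRST of a nullable right-hand side, so two nullable alternatives also conflict).

FIRST sets of the non-terminals at (or reachable through a nullable prefix from) the front of some alternative:
  FIRST(S) = { 'x', ε }
  FIRST(F) = { 'x', ε }

Productions for D:
  D → ) c ): FIRST = { ')' }
  D → S: FIRST = { 'x', ε }
Productions for F:
  F → x: FIRST = { 'x' }
  F → ε: FIRST = { ε }
Productions for S:
  S → F x: FIRST = { 'x' }
  S → ε: FIRST = { ε }

All alternatives of each non-terminal have pairwise disjoint FIRST sets.

Answer: No FIRST/FIRST conflicts.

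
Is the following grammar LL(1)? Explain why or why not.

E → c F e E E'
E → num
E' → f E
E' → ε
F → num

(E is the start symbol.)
Relevant sets:
  FOLLOW(E') = { $, 'f' }

For E:
  PREDICT(E → c F e E E') = { 'c' }
  PREDICT(E → num) = { 'num' }
For E':
  PREDICT(E' → f E) = { 'f' }
  PREDICT(E' → ε) = { $, 'f' }
F has a single production, so nothing to check there.

Conflict found: Predict set conflict for E': { 'f' }
The grammar is NOT LL(1).

Answer: No. Predict set conflict for E': { 'f' }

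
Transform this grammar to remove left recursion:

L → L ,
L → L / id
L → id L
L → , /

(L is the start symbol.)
L is directly left-recursive. The standard transformation for
  A → A α₁ | ... | A α_m | β₁ | ... | β_n
is
  A  → β₁ A' | ... | β_n A'
  A' → α₁ A' | ... | α_m A' | ε

L → id L becomes L → id L L'
L → , / becomes L → , / L'
L → L , becomes L' → , L'
L → L / id becomes L' → / id L'
Add L' → ε

Resulting grammar:
L → id L L'
L → , / L'
L' → , L'
L' → / id L'
L' → ε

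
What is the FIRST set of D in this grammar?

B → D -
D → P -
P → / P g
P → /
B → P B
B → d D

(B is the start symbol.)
{ '/' }

To compute FIRST(D), examine every production with D on the left-hand side, reading each right-hand side left to right until a non-nullable symbol is reached.

FIRST sets of the other non-terminals involved (by the same procedure, iterated to a fixed point):
  FIRST(P) = { '/' }

From D → P -:
  - P is a non-terminal: add FIRST(P) \ {ε} = { '/' }
    P is not nullable, so stop

Collecting: FIRST(D) = { '/' }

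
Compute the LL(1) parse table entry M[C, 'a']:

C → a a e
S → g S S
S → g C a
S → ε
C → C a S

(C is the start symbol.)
C → a a e, C → C a S

To find M[C, 'a'], we find productions for C where 'a' is in the predict set (PREDICT(N → α) = (FIRST(α) \ {ε}) ∪ (FOLLOW(N) if α ⇒* ε)).

Relevant sets:
  FIRST(C) = { 'a' }

C → a a e: PREDICT = { 'a' }
  'a' is in predict set, so this production goes in M[C, 'a']
C → C a S: PREDICT = { 'a' }
  'a' is in predict set, so this production goes in M[C, 'a']

M[C, 'a'] = C → a a e, C → C a S  (a multiply-defined cell — the grammar is not LL(1))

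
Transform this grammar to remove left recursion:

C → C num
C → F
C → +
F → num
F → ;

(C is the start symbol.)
C is directly left-recursive. The standard transformation for
  A → A α₁ | ... | A α_m | β₁ | ... | β_n
is
  A  → β₁ A' | ... | β_n A'
  A' → α₁ A' | ... | α_m A' | ε

C → F becomes C → F C'
C → + becomes C → + C'
C → C num becomes C' → num C'
Add C' → ε

Productions for other non-terminals are unchanged:
  F → num
  F → ;

Resulting grammar:
C → F C'
C → + C'
C' → num C'
C' → ε
F → num
F → ;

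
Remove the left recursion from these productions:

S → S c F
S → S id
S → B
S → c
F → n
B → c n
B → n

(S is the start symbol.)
S → B S'
S → c S'
S' → c F S'
S' → id S'
S' → ε
F → n
B → c n
B → n

S is directly left-recursive. The standard transformation for
  A → A α₁ | ... | A α_m | β₁ | ... | β_n
is
  A  → β₁ A' | ... | β_n A'
  A' → α₁ A' | ... | α_m A' | ε

S → B becomes S → B S'
S → c becomes S → c S'
S → S c F becomes S' → c F S'
S → S id becomes S' → id S'
Add S' → ε

Productions for other non-terminals are unchanged:
  F → n
  B → c n
  B → n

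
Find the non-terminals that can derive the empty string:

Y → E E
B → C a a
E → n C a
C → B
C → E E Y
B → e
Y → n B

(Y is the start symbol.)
There are no ε-productions, so no non-terminal can derive ε.
No non-terminals are nullable.

Answer: None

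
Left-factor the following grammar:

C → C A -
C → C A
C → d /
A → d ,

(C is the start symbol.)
Left-factoring transforms A → αβ₁ | αβ₂ into A → αA' and A' → β₁ | β₂
(α is the longest common prefix among the alternatives). Repeat until
no nonterminal has two alternatives with a common prefix.

Round 1: C has alternatives sharing prefix 'C A'. Introduce C': C → C A C'
  Add: C' → -
  Add: C' → ε

No remaining common prefixes — done.

Resulting grammar:
C → C A C'
C' → -
C' → ε
C → d /
A → d ,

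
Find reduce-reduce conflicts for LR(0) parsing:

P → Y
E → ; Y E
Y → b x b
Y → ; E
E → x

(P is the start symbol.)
Augment with P' → P and build the canonical LR(0) collection (I0 = CLOSURE({[P' → . P]}), then GOTO on every symbol after a dot until no new states appear). It has 12 states:
  I0: { [P → . Y], [P' → . P], [Y → . ; E], [Y → . b x b] }  — shift
  I1: { [E → . ; Y E], [E → . x], [Y → ; . E] }  — shift
  I2: { [P' → P .] }  — accept
  I3: { [P → Y .] }  — reduce
  I4: { [Y → b . x b] }  — shift
  I5: { [Y → b x . b] }  — shift
  I6: { [Y → b x b .] }  — reduce
  I7: { [E → ; . Y E], [Y → . ; E], [Y → . b x b] }  — shift
  I8: { [Y → ; E .] }  — reduce
  I9: { [E → x .] }  — reduce
  I10: { [E → . ; Y E], [E → . x], [E → ; Y . E] }  — shift
  I11: { [E → ; Y E .] }  — reduce

No state contains more than one complete item.

Answer: No reduce-reduce conflicts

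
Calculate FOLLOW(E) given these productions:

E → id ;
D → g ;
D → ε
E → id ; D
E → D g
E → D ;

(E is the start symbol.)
E is the start symbol, so $ ∈ FOLLOW(E).
E does not occur on any right-hand side.

Taking the union: FOLLOW(E) = { $ }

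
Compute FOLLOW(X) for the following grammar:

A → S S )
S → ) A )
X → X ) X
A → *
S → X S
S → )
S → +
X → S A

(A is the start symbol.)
To compute FOLLOW(X), find every occurrence of X on a right-hand side N → α X β: add FIRST(β) \ {ε}, and if β is empty or nullable also add FOLLOW(N). Iterate to a fixed point.

In X → X ) X: X is followed by ')' X, add FIRST(')' X) \ {ε} = { ')' }
In X → X ) X: X is at the end; this adds FOLLOW(X) to itself — nothing new
In S → X S: X is followed by S, add FIRST(S) \ {ε} = { ')', '+' }

Taking the union: FOLLOW(X) = { ')', '+' }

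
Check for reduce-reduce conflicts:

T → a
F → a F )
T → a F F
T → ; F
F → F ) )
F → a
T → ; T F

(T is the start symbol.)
A reduce-reduce conflict occurs when an LR(0) state has two complete items [A → α .] and [B → β .] — both call for a reduction, and with no lookahead the parser cannot choose between them.

Augment with T' → T and build the canonical LR(0) collection (I0 = CLOSURE({[T' → . T]}), then GOTO on every symbol after a dot until no new states appear). It has 16 states:
  I0: { [T → . ; F], [T → . ; T F], [T → . a F F], [T → . a], [T' → . T] }  — shift
  I1: { [F → . F ) )], [F → . a F )], [F → . a], [T → . ; F], [T → . ; T F], [T → . a F F], [T → . a], [T → ; . F], [T → ; . T F] }  — shift
  I2: { [T' → T .] }  — accept
  I3: { [F → . F ) )], [F → . a F )], [F → . a], [T → a . F F], [T → a .] }  — shift, reduce
  I4: { [F → . F ) )], [F → . a F )], [F → . a], [F → F . ) )], [T → a F . F] }  — shift
  I5: { [F → . F ) )], [F → . a F )], [F → . a], [F → a . F )], [F → a .] }  — shift, reduce
  I6: { [F → F . ) )], [F → a F . )] }  — shift
  I7: { [F → F ) . )], [F → a F ) .] }  — shift, reduce
  I8: { [F → F ) ) .] }  — reduce
  I9: { [F → F ) . )] }  — shift
  I10: { [F → F . ) )], [T → a F F .] }  — shift, reduce
  I11: { [F → F . ) )], [T → ; F .] }  — shift, reduce
  I12: { [F → . F ) )], [F → . a F )], [F → . a], [T → ; T . F] }  — shift
  I13: { [F → . F ) )], [F → . a F )], [F → . a], [F → a . F )], [F → a .], [T → a . F F], [T → a .] }  — shift, 2 reduces
  I14: { [F → . F ) )], [F → . a F )], [F → . a], [F → F . ) )], [F → a F . )], [T → a F . F] }  — shift
  I15: { [F → F . ) )], [T → ; T F .] }  — shift, reduce

I13 contains complete items [F → a .], [T → a .] — reduce-reduce conflict.

Answer: Yes — I13: [F → a .] vs [T → a .]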